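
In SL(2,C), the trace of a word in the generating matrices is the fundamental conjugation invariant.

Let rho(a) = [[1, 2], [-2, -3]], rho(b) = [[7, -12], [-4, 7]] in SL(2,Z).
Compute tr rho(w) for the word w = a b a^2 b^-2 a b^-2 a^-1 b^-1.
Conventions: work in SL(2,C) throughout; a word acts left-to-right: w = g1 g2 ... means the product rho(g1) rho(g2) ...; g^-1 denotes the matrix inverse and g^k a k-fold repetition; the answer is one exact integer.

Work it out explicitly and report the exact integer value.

-6367810

rho(a) = [[1, 2], [-2, -3]]
... * rho(b) = [[7, -12], [-4, 7]]  ->  [[-1, 2], [-2, 3]]
... * rho(a) = [[1, 2], [-2, -3]]  ->  [[-5, -8], [-8, -13]]
... * rho(a) = [[1, 2], [-2, -3]]  ->  [[11, 14], [18, 23]]
... * rho(b^-1) = [[7, 12], [4, 7]]  ->  [[133, 230], [218, 377]]
... * rho(b^-1) = [[7, 12], [4, 7]]  ->  [[1851, 3206], [3034, 5255]]
... * rho(a) = [[1, 2], [-2, -3]]  ->  [[-4561, -5916], [-7476, -9697]]
... * rho(b^-1) = [[7, 12], [4, 7]]  ->  [[-55591, -96144], [-91120, -157591]]
... * rho(b^-1) = [[7, 12], [4, 7]]  ->  [[-773713, -1340100], [-1268204, -2196577]]
... * rho(a^-1) = [[-3, -2], [2, 1]]  ->  [[-359061, 207326], [-588542, 339831]]
... * rho(b^-1) = [[7, 12], [4, 7]]  ->  [[-1684123, -2857450], [-2760470, -4683687]]
tr = -1684123 + -4683687 = -6367810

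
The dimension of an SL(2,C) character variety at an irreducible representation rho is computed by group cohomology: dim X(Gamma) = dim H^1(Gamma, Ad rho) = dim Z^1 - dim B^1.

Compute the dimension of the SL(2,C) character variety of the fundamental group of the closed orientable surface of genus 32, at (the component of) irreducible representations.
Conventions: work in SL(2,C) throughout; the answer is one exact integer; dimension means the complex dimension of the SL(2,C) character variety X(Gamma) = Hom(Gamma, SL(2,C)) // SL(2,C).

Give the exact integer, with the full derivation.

186

pi_1 of the closed genus-32 surface has 64 generators bound by the single product-of-commutators relator.
A cocycle assigns one sl_2 vector per generator subject to the relator condition d_2(z) = 0: dim of the unconstrained space is 3*2g = 192.
H^2 = coker(d_2) is dual to H^0 = 0 at irreducible rho (Poincare duality), so d_2 is onto: dim Z^1 = 189.
As always at irreducible rho, dim B^1 = 3.
dim H^1 = 189 - 3 = 186 = dim X.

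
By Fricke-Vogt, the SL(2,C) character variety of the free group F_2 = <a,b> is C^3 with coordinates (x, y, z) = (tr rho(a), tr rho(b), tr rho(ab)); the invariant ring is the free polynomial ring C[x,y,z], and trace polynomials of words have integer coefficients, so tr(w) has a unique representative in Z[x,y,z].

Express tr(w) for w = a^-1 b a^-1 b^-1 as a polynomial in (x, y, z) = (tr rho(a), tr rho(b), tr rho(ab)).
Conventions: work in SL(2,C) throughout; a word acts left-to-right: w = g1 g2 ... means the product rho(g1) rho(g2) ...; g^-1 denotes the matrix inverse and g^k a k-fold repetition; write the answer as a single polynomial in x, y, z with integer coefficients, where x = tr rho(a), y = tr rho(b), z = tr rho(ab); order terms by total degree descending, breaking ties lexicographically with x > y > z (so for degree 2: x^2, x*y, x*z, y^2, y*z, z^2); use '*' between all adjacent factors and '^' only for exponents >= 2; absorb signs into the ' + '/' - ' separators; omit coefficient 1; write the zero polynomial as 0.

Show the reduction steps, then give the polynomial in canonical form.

x*y*z - y^2 - z^2 + 2

trace(b a^-1) = trace(b)*trace(a) - trace(b a)   [inverse elimination on a] = x*y - z
trace(a^-1 b a^-1) = trace(b a^-1)*trace(a) - trace(b)   [inverse elimination on a] = x^2*y - x*z - y
trace(b^2) = trace(b)*trace(b) - trace(1)   [square of b] = y^2 - 2
trace(b^2 a) = trace(b)*trace(a b) - trace(a)   [square of b] = y*z - x
trace(b a^-1 b) = trace(b^2)*trace(a) - trace(b^2 a)   [inverse elimination on a] = x*y^2 - y*z - x
trace(b a b a) = trace(b a)*trace(b a) - trace(1)   [split at a repeated b] = z^2 - 2
trace(b a^-1 b a) = trace(b a b)*trace(a) - trace(b a b a)   [inverse elimination on a] = x*y*z - x^2 - z^2 + 2
trace(a^-1 b a^-1 b) = trace(b a^-1 b)*trace(a) - trace(b a^-1 b a)   [inverse elimination on a] = x^2*y^2 - 2*x*y*z + z^2 - 2
trace(a^-1 b a^-1 b^-1) = trace(a^-1 b a^-1)*trace(b) - trace(a^-1 b a^-1 b)   [inverse elimination on b] = x*y*z - y^2 - z^2 + 2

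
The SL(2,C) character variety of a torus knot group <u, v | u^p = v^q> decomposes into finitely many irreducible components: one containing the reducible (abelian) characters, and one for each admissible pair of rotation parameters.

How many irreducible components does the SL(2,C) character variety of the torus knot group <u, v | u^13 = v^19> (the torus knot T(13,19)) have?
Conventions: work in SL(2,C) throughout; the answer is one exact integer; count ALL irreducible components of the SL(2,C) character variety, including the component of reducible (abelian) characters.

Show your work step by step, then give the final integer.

For T(13,19): irreducibility forces the central element u^13 = v^19 to one of +I, -I.
So on each irreducible component the traces are pinned: tr(u) = 2*cos(pi*alpha/13) with 1 <= alpha <= 12, tr(v) = 2*cos(pi*beta/19) with 1 <= beta <= 18.
u^13 = (-1)^alpha I and v^19 = (-1)^beta I must agree, so alpha and beta have equal parity.
Counting: 6 odd alphas x 9 odd betas + 6 even alphas x 9 even betas = 54 + 54 = 108.
That is 108 components of irreducible characters, and with the reducible (abelian) component the total is 109.

109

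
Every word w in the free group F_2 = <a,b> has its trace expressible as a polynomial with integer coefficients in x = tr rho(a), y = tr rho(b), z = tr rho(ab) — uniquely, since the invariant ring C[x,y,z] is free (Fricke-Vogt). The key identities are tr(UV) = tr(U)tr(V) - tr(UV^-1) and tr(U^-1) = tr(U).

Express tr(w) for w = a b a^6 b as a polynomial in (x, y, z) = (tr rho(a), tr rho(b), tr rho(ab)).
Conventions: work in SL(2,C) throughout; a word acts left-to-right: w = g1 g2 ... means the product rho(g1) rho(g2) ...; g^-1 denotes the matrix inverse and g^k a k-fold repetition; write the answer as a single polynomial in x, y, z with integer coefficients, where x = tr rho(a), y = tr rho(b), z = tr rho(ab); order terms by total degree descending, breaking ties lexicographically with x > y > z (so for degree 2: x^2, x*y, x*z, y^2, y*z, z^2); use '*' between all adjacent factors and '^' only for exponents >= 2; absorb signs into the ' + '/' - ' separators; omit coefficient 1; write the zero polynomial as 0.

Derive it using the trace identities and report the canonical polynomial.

x^5*z^2 - x^4*y*z - x^5 - 4*x^3*z^2 + 3*x^2*y*z + 5*x^3 + 3*x*z^2 - y*z - 5*x

trace(b a b a) = trace(a b)*trace(a b) - trace(1) = z^2 - 2
trace(b a b) = trace(b)*trace(a b) - trace(a) = y*z - x
trace(b a b a^2) = trace(a)*trace(b a b a) - trace(b a b) = x*z^2 - y*z - x
trace(b a b a^3) = trace(a)*trace(b a b a^2) - trace(b a b a) = x^2*z^2 - x*y*z - x^2 - z^2 + 2
trace(b a b a^4) = trace(a)*trace(b a b a^3) - trace(b a b a^2) = x^3*z^2 - x^2*y*z - x^3 - 2*x*z^2 + y*z + 3*x
trace(a^4 b a b a) = trace(a)*trace(b a b a^4) - trace(b a b a^3) = x^4*z^2 - x^3*y*z - x^4 - 3*x^2*z^2 + 2*x*y*z + 4*x^2 + z^2 - 2
trace(a b a^6 b) = trace(a)*trace(a^4 b a b a) - trace(a^4 b a b) = x^5*z^2 - x^4*y*z - x^5 - 4*x^3*z^2 + 3*x^2*y*z + 5*x^3 + 3*x*z^2 - y*z - 5*x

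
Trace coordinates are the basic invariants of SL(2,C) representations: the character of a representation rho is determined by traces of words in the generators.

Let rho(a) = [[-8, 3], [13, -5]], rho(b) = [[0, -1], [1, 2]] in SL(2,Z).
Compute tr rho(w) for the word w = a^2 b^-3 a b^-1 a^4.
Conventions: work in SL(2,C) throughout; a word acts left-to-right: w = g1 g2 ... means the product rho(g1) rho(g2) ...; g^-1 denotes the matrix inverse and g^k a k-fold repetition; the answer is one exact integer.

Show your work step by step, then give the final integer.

17706375

rho(a) = [[-8, 3], [13, -5]]
... * rho(a) = [[-8, 3], [13, -5]]  ->  [[103, -39], [-169, 64]]
... * rho(b^-1) = [[2, 1], [-1, 0]]  ->  [[245, 103], [-402, -169]]
... * rho(b^-1) = [[2, 1], [-1, 0]]  ->  [[387, 245], [-635, -402]]
... * rho(b^-1) = [[2, 1], [-1, 0]]  ->  [[529, 387], [-868, -635]]
... * rho(a) = [[-8, 3], [13, -5]]  ->  [[799, -348], [-1311, 571]]
... * rho(b^-1) = [[2, 1], [-1, 0]]  ->  [[1946, 799], [-3193, -1311]]
... * rho(a) = [[-8, 3], [13, -5]]  ->  [[-5181, 1843], [8501, -3024]]
... * rho(a) = [[-8, 3], [13, -5]]  ->  [[65407, -24758], [-107320, 40623]]
... * rho(a) = [[-8, 3], [13, -5]]  ->  [[-845110, 320011], [1386659, -525075]]
... * rho(a) = [[-8, 3], [13, -5]]  ->  [[10921023, -4135385], [-17919247, 6785352]]
tr = 10921023 + 6785352 = 17706375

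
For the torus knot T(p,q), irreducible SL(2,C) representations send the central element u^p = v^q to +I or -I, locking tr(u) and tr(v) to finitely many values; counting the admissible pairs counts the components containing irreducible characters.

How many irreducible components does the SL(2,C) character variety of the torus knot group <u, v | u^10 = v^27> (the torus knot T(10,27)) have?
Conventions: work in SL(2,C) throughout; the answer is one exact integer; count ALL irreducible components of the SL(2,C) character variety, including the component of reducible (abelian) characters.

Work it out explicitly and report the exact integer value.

For T(10,27): irreducibility forces the central element u^10 = v^27 to one of +I, -I.
So on each irreducible component the traces are pinned: tr(u) = 2*cos(pi*alpha/10) with 1 <= alpha <= 9, tr(v) = 2*cos(pi*beta/27) with 1 <= beta <= 26.
Consistency of u^10 = (-1)^alpha I with v^27 = (-1)^beta I forces alpha = beta (mod 2).
Enumerate parity-matched pairs: 5*13 odd-odd plus 4*13 even-even gives 117.
Total: 117 irreducible-character components + 1 reducible (abelian) component = 118.

118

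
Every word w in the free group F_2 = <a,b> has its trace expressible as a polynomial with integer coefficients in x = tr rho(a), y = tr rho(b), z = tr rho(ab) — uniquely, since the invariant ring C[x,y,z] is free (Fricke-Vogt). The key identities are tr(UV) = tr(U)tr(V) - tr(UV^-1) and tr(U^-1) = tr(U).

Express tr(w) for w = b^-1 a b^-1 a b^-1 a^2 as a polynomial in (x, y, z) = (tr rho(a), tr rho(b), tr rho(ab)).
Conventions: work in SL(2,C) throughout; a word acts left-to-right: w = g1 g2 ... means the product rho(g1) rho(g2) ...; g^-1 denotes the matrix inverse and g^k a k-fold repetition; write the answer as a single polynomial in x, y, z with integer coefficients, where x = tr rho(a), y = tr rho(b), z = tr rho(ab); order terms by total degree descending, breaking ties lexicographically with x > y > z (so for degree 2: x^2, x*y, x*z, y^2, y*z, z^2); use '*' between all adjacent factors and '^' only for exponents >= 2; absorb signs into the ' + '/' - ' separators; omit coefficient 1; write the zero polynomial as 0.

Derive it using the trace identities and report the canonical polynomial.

use: trace(a^2) = trace(a) trace(a) - trace(1)   [square of a] = x^2 - 2
use: trace(a^3) = trace(a) trace(a^2) - trace(a)   [square of a] = x^3 - 3*x
use: trace(a^4) = trace(a) trace(a^3) - trace(a^2)   [square of a] = x^4 - 4*x^2 + 2
apply: trace(b a^2) = trace(a) trace(b a) - trace(b)   [square of a] = x*z - y
apply: trace(b a^3) = trace(a) trace(b a^2) - trace(b a)   [square of a] = x^2*z - x*y - z
apply: trace(a^4 b) = trace(a) trace(b a^3) - trace(b a^2)   [square of a] = x^3*z - x^2*y - 2*x*z + y
apply: trace(a^2 b^-1 a^2) = trace(a^4) trace(b) - trace(a^4 b)   [inverse elimination on b] = x^4*y - x^3*z - 3*x^2*y + 2*x*z + y
use: trace(b a b a) = trace(a b) trace(a b) - trace(1)   [split at a repeated a] = z^2 - 2
apply: trace(b a b) = trace(b) trace(a b) - trace(a)   [square of b] = y*z - x
apply: trace(b a^2 b a) = trace(a) trace(b a b a) - trace(b a b)   [square of a] = x*z^2 - y*z - x
use: trace(b a^2 b) = trace(b) trace(a^2 b) - trace(a^2)   [square of b] = x*y*z - x^2 - y^2 + 2
trace(a^2 b a^2 b) = trace(a) trace(b a^2 b a) - trace(b a^2 b)   [square of a] = x^2*z^2 - 2*x*y*z + y^2 - 2
use: trace(a^2 b^-1 a^2 b) = trace(a^2 b a^2) trace(b) - trace(a^2 b a^2 b)   [inverse elimination on b] = x^3*y*z - x^2*y^2 - x^2*z^2 + 2
trace(a b^-1 a^2 b^-1 a) = trace(a^2 b^-1 a^2) trace(b) - trace(a^2 b^-1 a^2 b)   [inverse elimination on b] = x^4*y^2 - 2*x^3*y*z - 2*x^2*y^2 + x^2*z^2 + 2*x*y*z + y^2 - 2
trace(a b a^3 b) = trace(a) trace(a b a b a) - trace(a b a b)   [square of a] = x^2*z^2 - x*y*z - x^2 - z^2 + 2
use: trace(a^2 b^-1 a b a) = trace(a b a^3) trace(b) - trace(a b a^3 b)   [inverse elimination on b] = x^3*y*z - x^2*y^2 - x^2*z^2 - x*y*z + x^2 + y^2 + z^2 - 2
use: trace(b a b a b a) = trace(b a) trace(b a b a) - trace(b^-1 a^-1)   [split at a repeated b] = z^3 - 3*z
trace(b a b a b) = trace(b) trace(a b a b) - trace(a b a)   [square of b] = y*z^2 - x*z - y
trace(a b a b a^2 b) = trace(a) trace(b a b a b a) - trace(b a b a b)   [square of a] = x*z^3 - y*z^2 - 2*x*z + y
trace(a^2 b^-1 a b a b) = trace(a b a b a^2) trace(b) - trace(a b a b a^2 b)   [inverse elimination on b] = x^2*y*z^2 - x*y^2*z - x*z^3 - x^2*y + 2*x*z + y
trace(a b^-1 a^2 b^-1 a b) = trace(a^2 b^-1 a b a) trace(b) - trace(a^2 b^-1 a b a b)   [inverse elimination on b] = x^3*y^2*z - x^2*y^3 - 2*x^2*y*z^2 + x*z^3 + 2*x^2*y + y^3 + y*z^2 - 2*x*z - 3*y
trace(b^-1 a b^-1 a b^-1 a^2) = trace(a b^-1 a^2 b^-1 a) trace(b) - trace(a b^-1 a^2 b^-1 a b)   [inverse elimination on b] = x^4*y^3 - 3*x^3*y^2*z - x^2*y^3 + 3*x^2*y*z^2 + 2*x*y^2*z - x*z^3 - 2*x^2*y - y*z^2 + 2*x*z + y

x^4*y^3 - 3*x^3*y^2*z - x^2*y^3 + 3*x^2*y*z^2 + 2*x*y^2*z - x*z^3 - 2*x^2*y - y*z^2 + 2*x*z + y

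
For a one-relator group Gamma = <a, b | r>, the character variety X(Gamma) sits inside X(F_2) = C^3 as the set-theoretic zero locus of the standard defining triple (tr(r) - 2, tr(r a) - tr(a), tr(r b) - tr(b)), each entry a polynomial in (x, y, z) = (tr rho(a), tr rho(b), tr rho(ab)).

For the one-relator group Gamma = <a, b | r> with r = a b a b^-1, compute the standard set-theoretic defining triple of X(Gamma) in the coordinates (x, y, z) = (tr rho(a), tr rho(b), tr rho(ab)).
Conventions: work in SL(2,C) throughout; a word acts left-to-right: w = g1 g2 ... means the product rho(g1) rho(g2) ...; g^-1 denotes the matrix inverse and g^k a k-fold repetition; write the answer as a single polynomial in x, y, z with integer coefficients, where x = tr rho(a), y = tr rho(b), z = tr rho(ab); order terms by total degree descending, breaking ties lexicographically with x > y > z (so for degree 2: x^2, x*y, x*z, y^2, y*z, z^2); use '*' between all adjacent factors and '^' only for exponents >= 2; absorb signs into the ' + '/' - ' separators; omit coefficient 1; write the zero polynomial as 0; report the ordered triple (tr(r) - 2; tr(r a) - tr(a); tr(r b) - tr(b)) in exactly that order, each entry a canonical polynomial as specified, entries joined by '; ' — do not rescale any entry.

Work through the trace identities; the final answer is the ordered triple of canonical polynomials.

x*y*z - y^2 - z^2; x^2*y*z - x*y^2 - x*z^2; x*z - 2*y

trace(a b a) = trace(a) trace(b a) - trace(b)  (reduce the a square) = x*z - y
trace(a b a b) = trace(a b) trace(a b) - trace(1)  (split on a) = z^2 - 2
trace(a b a b^-1) = trace(a b a) trace(b) - trace(a b a b)  (eliminate b^-1) = x*y*z - y^2 - z^2 + 2
trace(a^2 b a) = trace(a) trace(b a^2) - trace(b a) = x^2*z - x*y - z
trace(b a b) = trace(b) trace(a b) - trace(a) = y*z - x
trace(a^2 b a b) = trace(a) trace(b a b a) - trace(b a b) = x*z^2 - y*z - x
trace(a b a b^-1 a) = trace(a^2 b a) trace(b) - trace(a^2 b a b) = x^2*y*z - x*y^2 - x*z^2 + x
assemble the triple (trace(r) - 2; trace(r a) - x; trace(r b) - y)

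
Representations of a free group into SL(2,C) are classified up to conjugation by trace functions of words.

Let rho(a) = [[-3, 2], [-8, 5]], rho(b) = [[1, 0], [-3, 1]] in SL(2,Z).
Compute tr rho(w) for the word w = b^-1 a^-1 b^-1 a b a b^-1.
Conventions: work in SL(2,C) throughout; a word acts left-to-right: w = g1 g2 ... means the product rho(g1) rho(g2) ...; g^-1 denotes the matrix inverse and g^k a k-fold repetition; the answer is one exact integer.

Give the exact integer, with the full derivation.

rho(b^-1) = [[1, 0], [3, 1]]
... * rho(a^-1) = [[5, -2], [8, -3]]  ->  [[5, -2], [23, -9]]
... * rho(b^-1) = [[1, 0], [3, 1]]  ->  [[-1, -2], [-4, -9]]
... * rho(a) = [[-3, 2], [-8, 5]]  ->  [[19, -12], [84, -53]]
... * rho(b) = [[1, 0], [-3, 1]]  ->  [[55, -12], [243, -53]]
... * rho(a) = [[-3, 2], [-8, 5]]  ->  [[-69, 50], [-305, 221]]
... * rho(b^-1) = [[1, 0], [3, 1]]  ->  [[81, 50], [358, 221]]
tr = 81 + 221 = 302

302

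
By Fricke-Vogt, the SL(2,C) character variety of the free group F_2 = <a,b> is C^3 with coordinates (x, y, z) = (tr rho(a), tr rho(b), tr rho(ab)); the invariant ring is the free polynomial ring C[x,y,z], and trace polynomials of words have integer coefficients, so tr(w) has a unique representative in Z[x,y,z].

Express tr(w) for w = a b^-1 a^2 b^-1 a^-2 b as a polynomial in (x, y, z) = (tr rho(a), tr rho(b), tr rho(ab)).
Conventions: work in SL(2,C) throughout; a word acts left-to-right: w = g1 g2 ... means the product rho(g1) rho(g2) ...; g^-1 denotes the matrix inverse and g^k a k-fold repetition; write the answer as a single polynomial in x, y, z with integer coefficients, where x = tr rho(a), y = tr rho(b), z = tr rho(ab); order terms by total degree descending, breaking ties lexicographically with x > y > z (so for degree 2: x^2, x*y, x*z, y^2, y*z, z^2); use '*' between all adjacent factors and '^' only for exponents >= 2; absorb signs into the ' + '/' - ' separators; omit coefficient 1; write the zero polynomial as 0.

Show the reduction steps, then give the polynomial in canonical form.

-x^4*y^2*z + x^5*y + x^3*y^3 + 2*x^3*y*z^2 - x^4*z - x^2*z^3 - 5*x^3*y - x*y^3 - x*y*z^2 + 4*x^2*z + 5*x*y - z

trace(b a^2) = trace(a) trace(b a) - trace(b) = x*z - y
so trace(b^2 a) = trace(b) trace(a b) - trace(a) = y*z - x
trace(b^2) = trace(b) trace(b) - trace(1) = y^2 - 2
trace(b^2 a^2) = trace(a) trace(b^2 a) - trace(b^2) = x*y*z - x^2 - y^2 + 2
reduce: trace(b a^3 b) = trace(a) trace(b^2 a^2) - trace(b^2 a) = x^2*y*z - x^3 - x*y^2 - y*z + 3*x
trace(b a b a) = trace(a b) trace(a b) - trace(1) = z^2 - 2
so trace(b a b a^2) = trace(a) trace(b a b a) - trace(b a b) = x*z^2 - y*z - x
trace(b a^3 b a) = trace(a) trace(b a b a^2) - trace(b a b a) = x^2*z^2 - x*y*z - x^2 - z^2 + 2
trace(a^-1 b a^3 b) = trace(b a^3 b) trace(a) - trace(b a^3 b a) = x^3*y*z - x^4 - x^2*y^2 - x^2*z^2 + 4*x^2 + z^2 - 2
reduce: trace(a^-1 b a^3 b^-1) = trace(a^-1 b a^3) trace(b) - trace(a^-1 b a^3 b) = -x^3*y*z + x^4 + x^2*y^2 + x^2*z^2 + x*y*z - 4*x^2 - y^2 - z^2 + 2
so trace(a^2) = trace(a) trace(a) - trace(1) = x^2 - 2
trace(a^3) = trace(a) trace(a^2) - trace(a) = x^3 - 3*x
trace(a^2 b^-1 a^-2 b a) = trace(a^-1 b a^3 b^-1) trace(a) - trace(a^-1 b a^3 b^-1 a) = -x^4*y*z + x^5 + x^3*y^2 + x^3*z^2 + x^2*y*z - 5*x^3 - x*y^2 - x*z^2 + 5*x
reduce: trace(a b a^2) = trace(a) trace(a b a) - trace(a b) = x^2*z - x*y - z
trace(b a b a^2 b) = trace(b) trace(a b a^2 b) - trace(a b a^2) = x*y*z^2 - x^2*z - y^2*z + z
reduce: trace(b a b a b a) = trace(b a b a) trace(b a) - trace(a b) = z^3 - 3*z
trace(b a b a b) = trace(b) trace(a b a b) - trace(a b a) = y*z^2 - x*z - y
so trace(b a b a^2 b a) = trace(a) trace(b a b a b a) - trace(b a b a b) = x*z^3 - y*z^2 - 2*x*z + y
so trace(a^-1 b a b a^2 b) = trace(b a b a^2 b) trace(a) - trace(b a b a^2 b a) = x^2*y*z^2 - x^3*z - x*y^2*z - x*z^3 + y*z^2 + 3*x*z - y
trace(a^-1 b a b a^2 b^-1) = trace(a^-1 b a b a^2) trace(b) - trace(a^-1 b a b a^2 b) = -x^2*y*z^2 + x^3*z + x*y^2*z + x*z^3 - 3*x*z - y
reduce: trace(a^2 b^-1 a^-2 b a b) = trace(a^-1 b a b a^2 b^-1) trace(a) - trace(a^-1 b a b a^2 b^-1 a) = -x^3*y*z^2 + x^4*z + x^2*y^2*z + x^2*z^3 - 4*x^2*z + z
trace(a b^-1 a^2 b^-1 a^-2 b) = trace(a^2 b^-1 a^-2 b a) trace(b) - trace(a^2 b^-1 a^-2 b a b) = -x^4*y^2*z + x^5*y + x^3*y^3 + 2*x^3*y*z^2 - x^4*z - x^2*z^3 - 5*x^3*y - x*y^3 - x*y*z^2 + 4*x^2*z + 5*x*y - z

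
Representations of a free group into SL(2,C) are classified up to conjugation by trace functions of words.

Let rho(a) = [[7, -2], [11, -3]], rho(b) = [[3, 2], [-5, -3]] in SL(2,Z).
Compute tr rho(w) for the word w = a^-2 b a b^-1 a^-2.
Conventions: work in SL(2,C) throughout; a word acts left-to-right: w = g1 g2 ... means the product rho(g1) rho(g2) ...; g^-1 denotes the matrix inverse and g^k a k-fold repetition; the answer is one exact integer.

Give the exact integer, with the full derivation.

215988

rho(a^-1) = [[-3, 2], [-11, 7]]
... * rho(a^-1) = [[-3, 2], [-11, 7]]  ->  [[-13, 8], [-44, 27]]
... * rho(b) = [[3, 2], [-5, -3]]  ->  [[-79, -50], [-267, -169]]
... * rho(a) = [[7, -2], [11, -3]]  ->  [[-1103, 308], [-3728, 1041]]
... * rho(b^-1) = [[-3, -2], [5, 3]]  ->  [[4849, 3130], [16389, 10579]]
... * rho(a^-1) = [[-3, 2], [-11, 7]]  ->  [[-48977, 31608], [-165536, 106831]]
... * rho(a^-1) = [[-3, 2], [-11, 7]]  ->  [[-200757, 123302], [-678533, 416745]]
tr = -200757 + 416745 = 215988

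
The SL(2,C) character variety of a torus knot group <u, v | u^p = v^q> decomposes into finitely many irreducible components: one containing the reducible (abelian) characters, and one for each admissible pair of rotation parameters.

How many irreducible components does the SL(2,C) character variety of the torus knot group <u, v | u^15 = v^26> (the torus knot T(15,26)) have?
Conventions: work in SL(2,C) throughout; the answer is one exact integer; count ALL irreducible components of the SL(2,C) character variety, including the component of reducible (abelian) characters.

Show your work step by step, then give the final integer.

176

Gamma = < u, v | u^15 = v^26 > (torus knot T(15,26)); the central element u^15 = v^26 acts as +I or -I in any irreducible SL(2,C) representation.
This locks tr(u) to 2*cos(pi*alpha/15), alpha in 1..14, and tr(v) to 2*cos(pi*beta/26), beta in 1..25, on each component of irreducible characters.
u^15 = (-1)^alpha I and v^26 = (-1)^beta I must agree, so alpha and beta have equal parity.
Enumerate parity-matched pairs: 7*13 odd-odd plus 7*12 even-even gives 175.
Total: 175 irreducible-character components + 1 reducible (abelian) component = 176.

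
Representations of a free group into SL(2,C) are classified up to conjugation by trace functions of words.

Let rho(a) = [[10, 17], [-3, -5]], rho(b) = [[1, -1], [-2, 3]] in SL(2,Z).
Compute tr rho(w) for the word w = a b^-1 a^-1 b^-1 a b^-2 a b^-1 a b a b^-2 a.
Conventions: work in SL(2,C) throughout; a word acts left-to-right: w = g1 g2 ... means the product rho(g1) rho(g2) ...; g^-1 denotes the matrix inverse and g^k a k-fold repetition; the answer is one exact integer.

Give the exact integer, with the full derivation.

rho(a) = [[10, 17], [-3, -5]]
... * rho(b^-1) = [[3, 1], [2, 1]]  ->  [[64, 27], [-19, -8]]
... * rho(a^-1) = [[-5, -17], [3, 10]]  ->  [[-239, -818], [71, 243]]
... * rho(b^-1) = [[3, 1], [2, 1]]  ->  [[-2353, -1057], [699, 314]]
... * rho(a) = [[10, 17], [-3, -5]]  ->  [[-20359, -34716], [6048, 10313]]
... * rho(b^-1) = [[3, 1], [2, 1]]  ->  [[-130509, -55075], [38770, 16361]]
... * rho(b^-1) = [[3, 1], [2, 1]]  ->  [[-501677, -185584], [149032, 55131]]
... * rho(a) = [[10, 17], [-3, -5]]  ->  [[-4460018, -7600589], [1324927, 2257889]]
... * rho(b^-1) = [[3, 1], [2, 1]]  ->  [[-28581232, -12060607], [8490559, 3582816]]
... * rho(a) = [[10, 17], [-3, -5]]  ->  [[-249630499, -425577909], [74157142, 126425423]]
... * rho(b) = [[1, -1], [-2, 3]]  ->  [[601525319, -1027103228], [-178693704, 305119127]]
... * rho(a) = [[10, 17], [-3, -5]]  ->  [[9096562874, 15361446563], [-2702294421, -4563388603]]
... * rho(b^-1) = [[3, 1], [2, 1]]  ->  [[58012581748, 24458009437], [-17233660469, -7265683024]]
... * rho(b^-1) = [[3, 1], [2, 1]]  ->  [[222953764118, 82470591185], [-66232347455, -24499343493]]
... * rho(a) = [[10, 17], [-3, -5]]  ->  [[1982125867625, 3377861034081], [-588825444071, -1003453189270]]
tr = 1982125867625 + -1003453189270 = 978672678355

978672678355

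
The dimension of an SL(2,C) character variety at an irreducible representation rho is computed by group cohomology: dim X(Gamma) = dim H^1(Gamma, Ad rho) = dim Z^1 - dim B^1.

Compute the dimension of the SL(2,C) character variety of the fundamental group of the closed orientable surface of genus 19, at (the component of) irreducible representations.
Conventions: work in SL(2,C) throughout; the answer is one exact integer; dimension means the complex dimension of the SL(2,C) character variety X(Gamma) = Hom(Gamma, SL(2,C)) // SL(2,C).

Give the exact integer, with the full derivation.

Gamma = pi_1(Sigma_19) = < a_1, b_1, ..., a_19, b_19 | prod [a_i, b_i] > has 2g = 38 generators and 1 relator.
A cocycle assigns one sl_2 vector per generator subject to the relator condition d_2(z) = 0: dim of the unconstrained space is 3*2g = 114.
H^2 = coker(d_2) is dual to H^0 = 0 at irreducible rho (Poincare duality), so d_2 is onto: dim Z^1 = 111.
As always at irreducible rho, dim B^1 = 3.
dim H^1 = 111 - 3 = 108 = dim X.

108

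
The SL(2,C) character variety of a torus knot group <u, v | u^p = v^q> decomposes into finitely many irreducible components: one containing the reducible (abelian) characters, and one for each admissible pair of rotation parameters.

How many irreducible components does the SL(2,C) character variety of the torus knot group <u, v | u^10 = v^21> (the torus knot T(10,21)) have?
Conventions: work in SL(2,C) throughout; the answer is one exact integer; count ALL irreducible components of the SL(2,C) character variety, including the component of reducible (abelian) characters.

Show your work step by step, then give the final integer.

Gamma = < u, v | u^10 = v^21 > (torus knot T(10,21)); the central element u^10 = v^21 acts as +I or -I in any irreducible SL(2,C) representation.
So on each irreducible component the traces are pinned: tr(u) = 2*cos(pi*alpha/10) with 1 <= alpha <= 9, tr(v) = 2*cos(pi*beta/21) with 1 <= beta <= 20.
u^10 = (-1)^alpha I and v^21 = (-1)^beta I must agree, so alpha and beta have equal parity.
Enumerate parity-matched pairs: 5*10 odd-odd plus 4*10 even-even gives 90.
components with irreducible characters: 90; plus the single component of reducible (abelian) characters: total 91.

91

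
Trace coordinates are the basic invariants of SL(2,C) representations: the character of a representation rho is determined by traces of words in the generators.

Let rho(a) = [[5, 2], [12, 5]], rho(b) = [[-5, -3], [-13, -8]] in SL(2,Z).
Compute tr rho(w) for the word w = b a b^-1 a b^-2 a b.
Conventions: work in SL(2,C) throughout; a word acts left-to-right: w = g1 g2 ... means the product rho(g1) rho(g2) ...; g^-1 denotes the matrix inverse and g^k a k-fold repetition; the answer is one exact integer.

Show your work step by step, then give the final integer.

rho(b) = [[-5, -3], [-13, -8]]
... * rho(a) = [[5, 2], [12, 5]]  ->  [[-61, -25], [-161, -66]]
... * rho(b^-1) = [[-8, 3], [13, -5]]  ->  [[163, -58], [430, -153]]
... * rho(a) = [[5, 2], [12, 5]]  ->  [[119, 36], [314, 95]]
... * rho(b^-1) = [[-8, 3], [13, -5]]  ->  [[-484, 177], [-1277, 467]]
... * rho(b^-1) = [[-8, 3], [13, -5]]  ->  [[6173, -2337], [16287, -6166]]
... * rho(a) = [[5, 2], [12, 5]]  ->  [[2821, 661], [7443, 1744]]
... * rho(b) = [[-5, -3], [-13, -8]]  ->  [[-22698, -13751], [-59887, -36281]]
tr = -22698 + -36281 = -58979

-58979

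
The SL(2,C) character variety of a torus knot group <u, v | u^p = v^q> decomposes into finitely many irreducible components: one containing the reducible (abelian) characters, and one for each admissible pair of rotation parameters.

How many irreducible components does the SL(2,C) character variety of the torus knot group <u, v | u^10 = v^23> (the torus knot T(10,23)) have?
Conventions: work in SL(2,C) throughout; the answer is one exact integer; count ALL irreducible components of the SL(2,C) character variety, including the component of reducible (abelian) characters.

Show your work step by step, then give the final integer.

100

Gamma = < u, v | u^10 = v^23 > (torus knot T(10,23)); the central element u^10 = v^23 acts as +I or -I in any irreducible SL(2,C) representation.
This locks tr(u) to 2*cos(pi*alpha/10), alpha in 1..9, and tr(v) to 2*cos(pi*beta/23), beta in 1..22, on each component of irreducible characters.
The two central values (-1)^alpha I and (-1)^beta I must be the same matrix, so alpha and beta share a parity.
Enumerate parity-matched pairs: 5*11 odd-odd plus 4*11 even-even gives 99.
components with irreducible characters: 99; plus the single component of reducible (abelian) characters: total 100.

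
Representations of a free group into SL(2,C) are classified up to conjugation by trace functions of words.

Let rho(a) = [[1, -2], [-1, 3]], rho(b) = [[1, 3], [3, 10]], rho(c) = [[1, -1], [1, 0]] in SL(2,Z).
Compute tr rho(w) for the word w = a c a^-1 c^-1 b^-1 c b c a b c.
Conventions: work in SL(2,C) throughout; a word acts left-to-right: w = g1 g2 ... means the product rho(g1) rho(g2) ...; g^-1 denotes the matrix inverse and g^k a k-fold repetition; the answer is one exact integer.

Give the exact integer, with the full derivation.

rho(a) = [[1, -2], [-1, 3]]
... * rho(c) = [[1, -1], [1, 0]]  ->  [[-1, -1], [2, 1]]
... * rho(a^-1) = [[3, 2], [1, 1]]  ->  [[-4, -3], [7, 5]]
... * rho(c^-1) = [[0, 1], [-1, 1]]  ->  [[3, -7], [-5, 12]]
... * rho(b^-1) = [[10, -3], [-3, 1]]  ->  [[51, -16], [-86, 27]]
... * rho(c) = [[1, -1], [1, 0]]  ->  [[35, -51], [-59, 86]]
... * rho(b) = [[1, 3], [3, 10]]  ->  [[-118, -405], [199, 683]]
... * rho(c) = [[1, -1], [1, 0]]  ->  [[-523, 118], [882, -199]]
... * rho(a) = [[1, -2], [-1, 3]]  ->  [[-641, 1400], [1081, -2361]]
... * rho(b) = [[1, 3], [3, 10]]  ->  [[3559, 12077], [-6002, -20367]]
... * rho(c) = [[1, -1], [1, 0]]  ->  [[15636, -3559], [-26369, 6002]]
tr = 15636 + 6002 = 21638

21638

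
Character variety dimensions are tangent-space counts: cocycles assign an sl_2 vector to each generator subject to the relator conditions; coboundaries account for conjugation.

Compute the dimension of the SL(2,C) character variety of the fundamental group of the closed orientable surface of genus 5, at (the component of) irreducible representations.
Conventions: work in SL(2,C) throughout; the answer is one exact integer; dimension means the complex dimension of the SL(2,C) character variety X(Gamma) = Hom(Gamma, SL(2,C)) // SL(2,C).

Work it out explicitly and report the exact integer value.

24

pi_1 of the closed genus-5 surface has 10 generators bound by the single product-of-commutators relator.
Unconstrained cocycle data is one sl_2 vector per generator (30 dimensions), cut by the relator condition d_2(z) = 0.
d_2 is surjective at irreducible rho (its cokernel H^2 is dual to H^0 = 0), so dim Z^1 = 30 - 3 = 27.
Coboundaries contribute dim B^1 = 3 (injective at irreducible rho).
Hence dim X = 27 - 3 = 24.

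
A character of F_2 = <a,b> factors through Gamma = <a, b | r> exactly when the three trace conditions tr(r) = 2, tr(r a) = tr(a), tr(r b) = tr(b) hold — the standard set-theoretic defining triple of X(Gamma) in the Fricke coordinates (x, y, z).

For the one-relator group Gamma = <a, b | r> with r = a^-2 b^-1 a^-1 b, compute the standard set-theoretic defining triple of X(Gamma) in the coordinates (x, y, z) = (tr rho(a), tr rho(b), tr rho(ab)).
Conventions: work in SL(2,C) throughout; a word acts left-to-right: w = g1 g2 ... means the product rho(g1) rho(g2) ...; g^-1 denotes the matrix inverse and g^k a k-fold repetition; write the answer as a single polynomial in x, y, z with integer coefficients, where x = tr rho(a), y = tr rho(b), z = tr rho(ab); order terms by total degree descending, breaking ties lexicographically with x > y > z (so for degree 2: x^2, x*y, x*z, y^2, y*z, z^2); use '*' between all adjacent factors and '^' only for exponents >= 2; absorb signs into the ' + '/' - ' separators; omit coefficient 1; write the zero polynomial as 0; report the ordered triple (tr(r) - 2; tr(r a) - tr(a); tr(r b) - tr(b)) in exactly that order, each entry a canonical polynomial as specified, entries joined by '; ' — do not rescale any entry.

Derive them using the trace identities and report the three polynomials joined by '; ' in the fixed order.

x^2*y*z - x*y^2 - x*z^2 + x - 2; x*y*z - y^2 - z^2 - x + 2; x^2*y^2*z - x*y^3 - x*y*z^2 - x^2*z + 2*x*y - y + z

tr(a^-1) = tr(a) = x
tr(a^-2) = tr(a^-1) tr(a) - tr(1)   [inverse elimination on a] = x^2 - 2
tr(b a^-1) = tr(b) tr(a) - tr(b a)   [inverse elimination on a] = x*y - z
tr(b a b) = tr(b) tr(a b) - tr(a)   [square of b] = y*z - x
tr(b a b a) = tr(b a) tr(b a) - tr(1)   [split at a repeated b] = z^2 - 2
tr(a^-1 b a b) = tr(b a b) tr(a) - tr(b a b a)   [inverse elimination on a] = x*y*z - x^2 - z^2 + 2
tr(a b a^-2 b) = tr(a^-1 b a b) tr(a) - tr(a^-1 b a b a)   [inverse elimination on a] = x^2*y*z - x^3 - x*z^2 - y*z + 3*x
tr(b a^-2 b^-1 a) = tr(a b a^-2) tr(b) - tr(a b a^-2 b)   [inverse elimination on b] = -x^2*y*z + x^3 + x*y^2 + x*z^2 - 3*x
tr(a^-2 b^-1 a^-1 b) = tr(b a^-2 b^-1) tr(a) - tr(b a^-2 b^-1 a)   [inverse elimination on a] = x^2*y*z - x*y^2 - x*z^2 + x
tr(a b a) = tr(a) tr(b a) - tr(b) = x*z - y
tr(b a b^-1 a) = tr(a b a) tr(b) - tr(a b a b) = x*y*z - y^2 - z^2 + 2
tr(b^-1 a^-1 b a) = tr(b a b^-1) tr(a) - tr(b a b^-1 a) = -x*y*z + x^2 + y^2 + z^2 - 2
tr(a^-1 b^-1 a^-1 b) = tr(b^-1 a^-1 b) tr(a) - tr(b^-1 a^-1 b a) = x*y*z - y^2 - z^2 + 2
tr(b^2) = tr(b) tr(b) - tr(1) = y^2 - 2
tr(b^2 a^-1) = tr(b^2) tr(a) - tr(b^2 a) = x*y^2 - y*z - x
tr(a^-2 b^2) = tr(b^2 a^-1) tr(a) - tr(b^2) = x^2*y^2 - x*y*z - x^2 - y^2 + 2
tr(a^-1 b^2 a^-2) = tr(a^-2 b^2) tr(a) - tr(a^-2 b^2 a) = x^3*y^2 - x^2*y*z - x^3 - 2*x*y^2 + y*z + 3*x
tr(b^3) = tr(b) tr(b^2) - tr(b) = y^3 - 3*y
tr(b^3 a) = tr(b) tr(a b^2) - tr(a b) = y^2*z - x*y - z
tr(b^2 a^-1 b) = tr(b^3) tr(a) - tr(b^3 a) = x*y^3 - y^2*z - 2*x*y + z
tr(b a b^2 a) = tr(b) tr(a b a b) - tr(a b a) = y*z^2 - x*z - y
tr(b^2 a^-1 b a) = tr(b a b^2) tr(a) - tr(b a b^2 a) = x*y^2*z - x^2*y - y*z^2 + y
tr(a^-1 b a^-1 b^2) = tr(b^2 a^-1 b) tr(a) - tr(b^2 a^-1 b a) = x^2*y^3 - 2*x*y^2*z - x^2*y + y*z^2 + x*z - y
tr(a^-1 b^2 a^-2 b) = tr(a^-1 b a^-1 b^2) tr(a) - tr(a^-1 b a^-1 b^2 a) = x^3*y^3 - 2*x^2*y^2*z - x^3*y - x*y^3 + x*y*z^2 + x^2*z + y^2*z + x*y - z
tr(a^-2 b^-1 a^-1 b^2) = tr(a^-1 b^2 a^-2) tr(b) - tr(a^-1 b^2 a^-2 b) = x^2*y^2*z - x*y^3 - x*y*z^2 - x^2*z + 2*x*y + z
assemble the triple (tr(r) - 2; tr(r a) - x; tr(r b) - y)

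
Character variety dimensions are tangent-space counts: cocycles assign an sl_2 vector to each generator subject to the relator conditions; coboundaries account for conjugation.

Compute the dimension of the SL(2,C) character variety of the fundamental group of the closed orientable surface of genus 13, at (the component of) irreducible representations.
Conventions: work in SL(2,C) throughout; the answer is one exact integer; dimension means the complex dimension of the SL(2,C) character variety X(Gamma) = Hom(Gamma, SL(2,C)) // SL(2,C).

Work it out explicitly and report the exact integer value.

Gamma = pi_1(Sigma_13) = < a_1, b_1, ..., a_13, b_13 | prod [a_i, b_i] > has 2g = 26 generators and 1 relator.
A cocycle assigns one sl_2 vector per generator subject to the relator condition d_2(z) = 0: dim of the unconstrained space is 3*2g = 78.
d_2 is surjective at irreducible rho (its cokernel H^2 is dual to H^0 = 0), so dim Z^1 = 78 - 3 = 75.
dim B^1 = 3 (coboundaries, injective at irreducible rho).
dim H^1 = 75 - 3 = 72 = dim X.

72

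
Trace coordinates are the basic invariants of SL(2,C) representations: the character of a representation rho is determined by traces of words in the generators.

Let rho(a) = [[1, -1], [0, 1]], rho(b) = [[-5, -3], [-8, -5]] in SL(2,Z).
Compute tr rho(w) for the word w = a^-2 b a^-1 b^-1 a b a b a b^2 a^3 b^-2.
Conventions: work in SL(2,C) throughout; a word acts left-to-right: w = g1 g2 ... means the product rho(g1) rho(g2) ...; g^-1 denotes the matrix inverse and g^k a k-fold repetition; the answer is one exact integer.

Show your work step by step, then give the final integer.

7563890

rho(a^-1) = [[1, 1], [0, 1]]
... * rho(a^-1) = [[1, 1], [0, 1]]  ->  [[1, 2], [0, 1]]
... * rho(b) = [[-5, -3], [-8, -5]]  ->  [[-21, -13], [-8, -5]]
... * rho(a^-1) = [[1, 1], [0, 1]]  ->  [[-21, -34], [-8, -13]]
... * rho(b^-1) = [[-5, 3], [8, -5]]  ->  [[-167, 107], [-64, 41]]
... * rho(a) = [[1, -1], [0, 1]]  ->  [[-167, 274], [-64, 105]]
... * rho(b) = [[-5, -3], [-8, -5]]  ->  [[-1357, -869], [-520, -333]]
... * rho(a) = [[1, -1], [0, 1]]  ->  [[-1357, 488], [-520, 187]]
... * rho(b) = [[-5, -3], [-8, -5]]  ->  [[2881, 1631], [1104, 625]]
... * rho(a) = [[1, -1], [0, 1]]  ->  [[2881, -1250], [1104, -479]]
... * rho(b) = [[-5, -3], [-8, -5]]  ->  [[-4405, -2393], [-1688, -917]]
... * rho(b) = [[-5, -3], [-8, -5]]  ->  [[41169, 25180], [15776, 9649]]
... * rho(a) = [[1, -1], [0, 1]]  ->  [[41169, -15989], [15776, -6127]]
... * rho(a) = [[1, -1], [0, 1]]  ->  [[41169, -57158], [15776, -21903]]
... * rho(a) = [[1, -1], [0, 1]]  ->  [[41169, -98327], [15776, -37679]]
... * rho(b^-1) = [[-5, 3], [8, -5]]  ->  [[-992461, 615142], [-380312, 235723]]
... * rho(b^-1) = [[-5, 3], [8, -5]]  ->  [[9883441, -6053093], [3787344, -2319551]]
tr = 9883441 + -2319551 = 7563890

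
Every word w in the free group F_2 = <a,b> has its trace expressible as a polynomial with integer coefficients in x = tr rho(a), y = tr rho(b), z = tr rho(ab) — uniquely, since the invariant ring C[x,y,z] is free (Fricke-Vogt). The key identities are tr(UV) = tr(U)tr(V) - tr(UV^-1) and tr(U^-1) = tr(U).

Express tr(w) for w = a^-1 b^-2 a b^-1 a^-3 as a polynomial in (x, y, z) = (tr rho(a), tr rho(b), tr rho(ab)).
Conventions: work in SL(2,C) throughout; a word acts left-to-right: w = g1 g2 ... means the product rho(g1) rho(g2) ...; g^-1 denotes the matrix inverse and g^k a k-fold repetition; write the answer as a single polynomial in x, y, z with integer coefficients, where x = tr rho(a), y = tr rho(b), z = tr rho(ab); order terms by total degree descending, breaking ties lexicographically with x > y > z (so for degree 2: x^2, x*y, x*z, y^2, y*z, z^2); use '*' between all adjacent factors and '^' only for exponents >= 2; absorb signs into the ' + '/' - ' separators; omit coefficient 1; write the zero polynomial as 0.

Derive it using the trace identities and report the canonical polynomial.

tr(b^-1) = tr(b) = y
tr(b^-1 a) = tr(a) * tr(b) - tr(a b) = x*y - z
tr(a^-1 b^-1) = tr(b^-1) * tr(a) - tr(b^-1 a) = z
tr(b a b) = tr(b) * tr(a b) - tr(a) = y*z - x
tr(b a b a) = tr(a b) * tr(a b) - tr(1) = z^2 - 2
tr(a b a^-1 b) = tr(b a b) * tr(a) - tr(b a b a) = x*y*z - x^2 - z^2 + 2
tr(a^-1 b^-1 a b) = tr(a b a^-1) * tr(b) - tr(a b a^-1 b) = -x*y*z + x^2 + y^2 + z^2 - 2
tr(a^-2 b^-1 a b) = tr(a^-1 b^-1 a b) * tr(a) - tr(a^-1 b^-1 a b a) = -x^2*y*z + x^3 + x*y^2 + x*z^2 - 3*x
tr(b^-1 a b^-1 a^-2) = tr(a^-2 b^-1 a) * tr(b) - tr(a^-2 b^-1 a b) = x^2*y*z - x^3 - x*y^2 - x*z^2 + y*z + 3*x
tr(a^-2 b^-2 a b^-1) = tr(b^-1 a b^-1 a^-2) * tr(b) - tr(b^-1 a b^-1 a^-2 b) = x^2*y^2*z - x^3*y - x*y^3 - x*y*z^2 + y^2*z + 3*x*y - z
tr(a^-1 b^-2 a b^-1) = tr(b^-1 a b^-1 a^-1) * tr(b) - tr(b^-1 a b^-1 a^-1 b) = x*y^2*z - x^2*y - y*z^2 + y
tr(b^-2 a b^-1 a^-3) = tr(a^-2 b^-2 a b^-1) * tr(a) - tr(a^-2 b^-2 a b^-1 a) = x^3*y^2*z - x^4*y - x^2*y^3 - x^2*y*z^2 + 4*x^2*y + y*z^2 - x*z - y
tr(a^-1 b^-2 a b^-1 a^-3) = tr(b^-2 a b^-1 a^-3) * tr(a) - tr(b^-2 a b^-1 a^-2) = x^4*y^2*z - x^5*y - x^3*y^3 - x^3*y*z^2 - x^2*y^2*z + 5*x^3*y + x*y^3 + 2*x*y*z^2 - x^2*z - y^2*z - 4*x*y + z

x^4*y^2*z - x^5*y - x^3*y^3 - x^3*y*z^2 - x^2*y^2*z + 5*x^3*y + x*y^3 + 2*x*y*z^2 - x^2*z - y^2*z - 4*x*y + z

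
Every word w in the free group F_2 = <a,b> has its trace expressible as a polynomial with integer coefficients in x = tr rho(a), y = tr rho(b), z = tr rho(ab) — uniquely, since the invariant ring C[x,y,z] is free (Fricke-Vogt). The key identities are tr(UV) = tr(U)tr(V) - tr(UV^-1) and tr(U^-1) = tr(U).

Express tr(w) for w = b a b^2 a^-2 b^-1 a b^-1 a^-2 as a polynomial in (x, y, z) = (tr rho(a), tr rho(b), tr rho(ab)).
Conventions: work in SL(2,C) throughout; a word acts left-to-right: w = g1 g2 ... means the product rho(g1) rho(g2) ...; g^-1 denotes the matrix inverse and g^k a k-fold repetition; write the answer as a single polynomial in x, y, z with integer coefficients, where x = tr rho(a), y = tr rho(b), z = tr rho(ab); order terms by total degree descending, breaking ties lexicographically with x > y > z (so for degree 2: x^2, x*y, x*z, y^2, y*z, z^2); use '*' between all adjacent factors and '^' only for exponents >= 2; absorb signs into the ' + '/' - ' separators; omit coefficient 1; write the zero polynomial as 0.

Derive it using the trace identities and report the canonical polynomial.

x^4*y^3*z^2 - 2*x^5*y^2*z - x^3*y^4*z - 2*x^3*y^2*z^3 + x^6*y + x^4*y^3 + 2*x^4*y*z^2 + x^2*y^3*z^2 + x^2*y*z^4 + 5*x^3*y^2*z - 5*x^4*y - x^2*y^3 - 4*x^2*y*z^2 - x^3*z - x*y^2*z - x*z^3 + 5*x^2*y + 3*x*z - y

trace(b a b) = trace(b)*trace(a b) - trace(a)  (reduce the b square) = y*z - x
trace(b a b a) = trace(b a)*trace(b a) - trace(1)  (split on b) = z^2 - 2
trace(a^-1 b a b) = trace(b a b)*trace(a) - trace(b a b a)  (eliminate a^-1) = x*y*z - x^2 - z^2 + 2
trace(a^-2 b a b) = trace(a^-1 b a b)*trace(a) - trace(a^-1 b a b a)  (eliminate a^-1) = x^2*y*z - x^3 - x*z^2 - y*z + 3*x
trace(a b^3) = trace(b)*trace(b a b) - trace(b a)  (reduce the b square) = y^2*z - x*y - z
trace(b^2 a b^2) = trace(b)*trace(a b^3) - trace(a b^2)  (reduce the b square) = y^3*z - x*y^2 - 2*y*z + x
trace(a b a) = trace(a)*trace(b a) - trace(b)  (reduce the a square) = x*z - y
trace(a b^2 a b) = trace(b)*trace(a b a b) - trace(a b a)  (reduce the b square) = y*z^2 - x*z - y
trace(b^2) = trace(b)*trace(b) - trace(1)  (reduce the b square) = y^2 - 2
trace(a b^2 a) = trace(a)*trace(b^2 a) - trace(b^2)  (reduce the a square) = x*y*z - x^2 - y^2 + 2
trace(b^2 a b^2 a) = trace(b)*trace(a b^2 a b) - trace(a b^2 a)  (reduce the b square) = y^2*z^2 - 2*x*y*z + x^2 - 2
trace(b a b^2 a^-1 b) = trace(b^2 a b^2)*trace(a) - trace(b^2 a b^2 a)  (eliminate a^-1) = x*y^3*z - x^2*y^2 - y^2*z^2 + 2
trace(b a b^2 a b^2) = trace(b)*trace(b a b^2 a b) - trace(b a b^2 a)  (reduce the b square) = y^3*z^2 - 2*x*y^2*z + x^2*y - y*z^2 + x*z - y
trace(a b a b a b) = trace(b a b a)*trace(b a) - trace(a b)  (split on b) = z^3 - 3*z
trace(a b a b a) = trace(a)*trace(b a b a) - trace(b a b)  (reduce the a square) = x*z^2 - y*z - x
trace(a b a b^2 a b) = trace(b)*trace(a b a b a b) - trace(a b a b a)  (reduce the b square) = y*z^3 - x*z^2 - 2*y*z + x
trace(a b a b^2 a) = trace(a)*trace(b a b^2 a) - trace(b a b^2)  (reduce the a square) = x*y*z^2 - x^2*z - y^2*z + z
trace(b a b^2 a b^2 a) = trace(b)*trace(a b a b^2 a b) - trace(a b a b^2 a)  (reduce the b square) = y^2*z^3 - 2*x*y*z^2 + x^2*z - y^2*z + x*y - z
trace(b a b^2 a^-1 b a b) = trace(b a b^2 a b^2)*trace(a) - trace(b a b^2 a b^2 a)  (eliminate a^-1) = x*y^3*z^2 - 2*x^2*y^2*z - y^2*z^3 + x^3*y + x*y*z^2 + y^2*z - 2*x*y + z
trace(b a b a b a b^2) = trace(b)*trace(b a b a b a b) - trace(b a b a b a)  (reduce the b square) = y^2*z^3 - x*y*z^2 - 2*y^2*z - z^3 + x*y + 3*z
trace(a b a b a b a b) = trace(b a b a)*trace(b a b a) - trace(1)  (split on b) = z^4 - 4*z^2 + 2
trace(a b a b a b a) = trace(a)*trace(b a b a b a) - trace(b a b a b)  (reduce the a square) = x*z^3 - y*z^2 - 2*x*z + y
trace(b a b a b a b^2 a) = trace(b)*trace(a b a b a b a b) - trace(a b a b a b a)  (reduce the b square) = y*z^4 - x*z^3 - 3*y*z^2 + 2*x*z + y
trace(b a b^2 a^-1 b a b a) = trace(b a b a b a b^2)*trace(a) - trace(b a b a b a b^2 a)  (eliminate a^-1) = x*y^2*z^3 - x^2*y*z^2 - y*z^4 - 2*x*y^2*z + x^2*y + 3*y*z^2 + x*z - y
trace(a^-1 b a b^2 a^-1 b a b) = trace(b a b^2 a^-1 b a b)*trace(a) - trace(b a b^2 a^-1 b a b a)  (eliminate a^-1) = x^2*y^3*z^2 - 2*x^3*y^2*z - 2*x*y^2*z^3 + x^4*y + 2*x^2*y*z^2 + y*z^4 + 3*x*y^2*z - 3*x^2*y - 3*y*z^2 + y
trace(a^-1 b a b^2 a^-1 b a b^-1) = trace(a^-1 b a b^2 a^-1 b a)*trace(b) - trace(a^-1 b a b^2 a^-1 b a b)  (eliminate b^-1) = -x^2*y^3*z^2 + 2*x^3*y^2*z + x*y^4*z + 2*x*y^2*z^3 - x^4*y - x^2*y^3 - 2*x^2*y*z^2 - y^3*z^2 - y*z^4 - 3*x*y^2*z + 3*x^2*y + 3*y*z^2 + y
trace(b a^2 b^2) = trace(b)*trace(a^2 b^2) - trace(a^2 b)  (reduce the b square) = x*y^2*z - x^2*y - y^3 - x*z + 3*y
trace(b a^2 b^2 a) = trace(a)*trace(b^2 a b a) - trace(b^2 a b)  (reduce the a square) = x*y*z^2 - x^2*z - y^2*z + z
trace(a b^2 a^-1 b a) = trace(b a^2 b^2)*trace(a) - trace(b a^2 b^2 a)  (eliminate a^-1) = x^2*y^2*z - x^3*y - x*y^3 - x*y*z^2 + y^2*z + 3*x*y - z
trace(a b^-1 a^-2 b a b^2 a^-1 b) = trace(a^-1 b a b^2 a^-1 b a b^-1)*trace(a) - trace(a^-1 b a b^2 a^-1 b a b^-1 a)  (eliminate a^-1) = -x^3*y^3*z^2 + 2*x^4*y^2*z + x^2*y^4*z + 2*x^2*y^2*z^3 - x^5*y - x^3*y^3 - 2*x^3*y*z^2 - x*y^3*z^2 - x*y*z^4 - 4*x^2*y^2*z + 4*x^3*y + x*y^3 + 4*x*y*z^2 - y^2*z - 2*x*y + z
trace(a^-1 b^-1 a b^-1 a^-2 b a b^2) = trace(a b^-1 a^-2 b a b^2 a^-1)*trace(b) - trace(a b^-1 a^-2 b a b^2 a^-1 b)  (eliminate b^-1) = x^3*y^3*z^2 - 2*x^4*y^2*z - x^2*y^4*z - 2*x^2*y^2*z^3 + x^5*y + x^3*y^3 + 2*x^3*y*z^2 + x*y^3*z^2 + x*y*z^4 + 5*x^2*y^2*z - 5*x^3*y - x*y^3 - 5*x*y*z^2 + 5*x*y - z
trace(a^-1 b a b a b) = trace(b a b a b)*trace(a) - trace(b a b a b a)  (eliminate a^-1) = x*y*z^2 - x^2*z - z^3 - x*y + 3*z
trace(a^-1 b a b a b^-1) = trace(a^-1 b a b a)*trace(b) - trace(a^-1 b a b a b)  (eliminate b^-1) = -x*y*z^2 + x^2*z + y^2*z + z^3 - 3*z
trace(a b^-1 a^-2 b a b) = trace(a^-1 b a b a b^-1)*trace(a) - trace(a^-1 b a b a b^-1 a)  (eliminate a^-1) = -x^2*y*z^2 + x^3*z + x*y^2*z + x*z^3 - 4*x*z + y
trace(b a b^2 a^-2 b^-1 a b^-1 a^-2) = trace(a^-1 b^-1 a b^-1 a^-2 b a b^2)*trace(a) - trace(a^-1 b^-1 a b^-1 a^-2 b a b^2 a)  (eliminate a^-1) = x^4*y^3*z^2 - 2*x^5*y^2*z - x^3*y^4*z - 2*x^3*y^2*z^3 + x^6*y + x^4*y^3 + 2*x^4*y*z^2 + x^2*y^3*z^2 + x^2*y*z^4 + 5*x^3*y^2*z - 5*x^4*y - x^2*y^3 - 4*x^2*y*z^2 - x^3*z - x*y^2*z - x*z^3 + 5*x^2*y + 3*x*z - y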